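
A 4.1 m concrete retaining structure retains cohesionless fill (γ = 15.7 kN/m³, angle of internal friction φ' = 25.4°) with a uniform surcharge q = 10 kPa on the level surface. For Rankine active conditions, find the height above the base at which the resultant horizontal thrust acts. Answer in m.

1.53 m

K_a = 0.3996.
Triangular part P₁ = ½K_aγH² = 52.74 at H/3 = 1.367 m; rectangular part P₂ = K_a q H = 16.39 at H/2 = 2.050 m.
ȳ = (P₁·1.367 + P₂·2.050)/(P₁+P₂) = 1.529 m.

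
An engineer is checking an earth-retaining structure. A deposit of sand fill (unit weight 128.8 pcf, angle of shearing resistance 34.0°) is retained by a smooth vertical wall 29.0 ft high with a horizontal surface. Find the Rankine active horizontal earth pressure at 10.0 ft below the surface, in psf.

364 psf

K_a = (1 − sin φ)/(1 + sin φ) = 0.2827.
σ_h = K_a γ z = 0.2827 × 128.8 × 10.0 = 364.1 psf.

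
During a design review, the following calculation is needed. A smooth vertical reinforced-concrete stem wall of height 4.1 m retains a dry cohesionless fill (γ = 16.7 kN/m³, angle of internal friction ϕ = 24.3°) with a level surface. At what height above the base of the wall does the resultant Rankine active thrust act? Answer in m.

K_a = 0.4169.
The pressure distribution is triangular, so the resultant acts at H/3 above the base = 4.1/3 = 1.367 m.

1.37 m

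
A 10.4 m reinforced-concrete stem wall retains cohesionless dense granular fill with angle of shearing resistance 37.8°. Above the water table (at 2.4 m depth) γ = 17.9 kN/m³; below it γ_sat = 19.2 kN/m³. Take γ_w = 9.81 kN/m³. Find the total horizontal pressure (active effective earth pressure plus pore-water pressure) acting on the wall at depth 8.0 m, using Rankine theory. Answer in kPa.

K_a = (1 − sin φ)/(1 + sin φ) = 0.2400.
γ' = 19.2 − 9.81 = 9.390 kN/m³.
Effective vertical stress at 8.0 m: σ'_v = 17.9×2.4 + 9.390×5.60 = 95.54 kPa.
σ'_h = K_a σ'_v = 0.2400 × 95.54 = 22.93 kPa; u = γ_w × 5.60 = 54.94 kPa.
Total σ_h = 22.93 + 54.94 = 77.87 kPa.

77.9 kPa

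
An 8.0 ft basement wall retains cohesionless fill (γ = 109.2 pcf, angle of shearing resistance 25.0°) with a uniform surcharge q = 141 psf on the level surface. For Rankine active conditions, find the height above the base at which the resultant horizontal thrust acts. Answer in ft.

2.99 ft

K_a = 0.4059.
Triangular part P₁ = ½K_aγH² = 1418 at H/3 = 2.667 ft; rectangular part P₂ = K_a q H = 457.8 at H/2 = 4.000 ft.
ȳ = (P₁·2.667 + P₂·4.000)/(P₁+P₂) = 2.992 ft.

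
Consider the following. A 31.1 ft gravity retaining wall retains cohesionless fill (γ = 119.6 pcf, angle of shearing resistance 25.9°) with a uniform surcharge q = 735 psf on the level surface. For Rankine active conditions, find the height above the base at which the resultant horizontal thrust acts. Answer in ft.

11.8 ft

K_a = 0.3920.
Triangular part P₁ = ½K_aγH² = 22670 at H/3 = 10.37 ft; rectangular part P₂ = K_a q H = 8960 at H/2 = 15.55 ft.
ȳ = (P₁·10.37 + P₂·15.55)/(P₁+P₂) = 11.83 ft.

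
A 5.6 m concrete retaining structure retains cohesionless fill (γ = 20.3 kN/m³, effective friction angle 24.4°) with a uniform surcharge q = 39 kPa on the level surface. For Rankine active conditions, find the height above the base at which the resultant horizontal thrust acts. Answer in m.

K_a = 0.4153.
Triangular part P₁ = ½K_aγH² = 132.2 at H/3 = 1.867 m; rectangular part P₂ = K_a q H = 90.71 at H/2 = 2.800 m.
ȳ = (P₁·1.867 + P₂·2.800)/(P₁+P₂) = 2.246 m.

2.25 m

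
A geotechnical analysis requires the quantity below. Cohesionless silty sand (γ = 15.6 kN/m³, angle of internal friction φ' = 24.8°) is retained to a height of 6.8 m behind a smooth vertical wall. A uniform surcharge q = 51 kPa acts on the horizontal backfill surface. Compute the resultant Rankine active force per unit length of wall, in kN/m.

289 kN/m

K_a = tan²(45° − φ/2) = 0.4090.
Soil triangle: ½ K_a γ H² = 0.5×0.4090×15.6×6.8² = 147.5 kN/m.
Surcharge rectangle: K_a q H = 0.4090×51×6.8 = 141.8 kN/m.
Total = 147.5 + 141.8 = 289.4 kN/m.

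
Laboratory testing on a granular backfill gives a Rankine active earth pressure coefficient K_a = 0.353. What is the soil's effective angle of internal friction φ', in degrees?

K_a = tan²(45° − φ/2) ⇒ 45° − φ/2 = arctan(√0.353) = 30.72°.
φ = 2(45° − 30.72°) = 28.57°.

28.6°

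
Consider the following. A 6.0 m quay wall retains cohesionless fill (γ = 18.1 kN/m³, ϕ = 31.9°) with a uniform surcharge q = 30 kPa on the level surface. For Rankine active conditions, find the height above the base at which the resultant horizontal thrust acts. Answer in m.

2.36 m

K_a = 0.3085.
Triangular part P₁ = ½K_aγH² = 100.5 at H/3 = 2.000 m; rectangular part P₂ = K_a q H = 55.53 at H/2 = 3.000 m.
ȳ = (P₁·2.000 + P₂·3.000)/(P₁+P₂) = 2.356 m.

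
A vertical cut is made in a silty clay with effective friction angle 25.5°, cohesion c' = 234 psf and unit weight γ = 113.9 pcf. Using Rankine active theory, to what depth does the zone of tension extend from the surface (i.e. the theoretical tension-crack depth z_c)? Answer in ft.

6.51 ft

K_a = tan²(45° − 25.5°/2) = 0.3981; √K_a = 0.6310.
The active pressure is zero where K_a γ z = 2c√K_a, so z_c = 2c/(γ√K_a) = 2×234/(113.9×0.6310) = 6.512 ft.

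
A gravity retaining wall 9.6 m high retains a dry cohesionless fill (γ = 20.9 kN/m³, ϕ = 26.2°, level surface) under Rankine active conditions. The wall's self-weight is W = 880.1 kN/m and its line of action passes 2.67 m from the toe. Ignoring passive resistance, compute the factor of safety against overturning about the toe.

K_a = tan²(45° − 26.2°/2) = 0.3874.
P_a = ½K_aγH² = 0.5×0.3874×20.9×9.6² = 373.1 kN/m, acting at H/3 = 3.200 m above the base.
Overturning moment M_o = P_a × H/3 = 373.1 × 3.200 = 1194.
Resisting moment M_r = W × 2.67 = 880.1 × 2.67 = 2350.
FS_overturning = M_r/M_o = 2350/1194 = 1.968.

1.97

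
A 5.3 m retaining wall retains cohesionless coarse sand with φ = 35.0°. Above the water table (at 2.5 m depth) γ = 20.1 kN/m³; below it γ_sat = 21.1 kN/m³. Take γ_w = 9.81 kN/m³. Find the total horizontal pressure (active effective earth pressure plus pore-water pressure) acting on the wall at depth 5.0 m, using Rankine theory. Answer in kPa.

K_a = (1 − sin φ)/(1 + sin φ) = 0.2710.
γ' = 21.1 − 9.81 = 11.29 kN/m³.
Effective vertical stress at 5.0 m: σ'_v = 20.1×2.5 + 11.29×2.50 = 78.47 kPa.
σ'_h = K_a σ'_v = 0.2710 × 78.47 = 21.27 kPa; u = γ_w × 2.50 = 24.53 kPa.
Total σ_h = 21.27 + 24.53 = 45.79 kPa.

45.8 kPa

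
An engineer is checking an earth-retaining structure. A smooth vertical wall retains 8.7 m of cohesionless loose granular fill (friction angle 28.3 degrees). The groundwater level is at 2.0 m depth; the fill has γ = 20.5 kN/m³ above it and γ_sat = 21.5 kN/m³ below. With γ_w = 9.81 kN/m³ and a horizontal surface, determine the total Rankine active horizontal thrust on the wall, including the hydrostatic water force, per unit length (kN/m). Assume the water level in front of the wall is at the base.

K_a = tan²(45° − φ/2) = 0.3568.
γ' = 21.5 − 9.81 = 11.69 kN/m³. Depth below WT = 6.7 m.
σ'_h at WT = K_a γ d_w = 14.63 kPa; at base = 14.63 + K_a γ' × 6.7 = 42.57 kPa.
P₁ (0–2.0 m) = ½×14.63×2.0 = 14.63. P₂ (2.0–8.7 m) = ½(14.63+42.57)×6.7 = 191.6.
P_w = ½ γ_w h₂² = 0.5×9.81×6.7² = 220.2. Total = 14.63+191.6+220.2 = 426.4 kN/m.

426 kN/m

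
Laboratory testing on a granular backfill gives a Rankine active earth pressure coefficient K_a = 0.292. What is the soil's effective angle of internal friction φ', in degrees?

K_a = tan²(45° − φ/2) ⇒ 45° − φ/2 = arctan(√0.292) = 28.39°.
φ = 2(45° − 28.39°) = 33.23°.

33.2°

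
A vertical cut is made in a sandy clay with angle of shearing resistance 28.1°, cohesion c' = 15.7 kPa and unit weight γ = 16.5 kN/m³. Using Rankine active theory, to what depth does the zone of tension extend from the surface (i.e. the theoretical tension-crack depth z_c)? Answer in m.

K_a = tan²(45° − 28.1°/2) = 0.3596; √K_a = 0.5997.
The active pressure is zero where K_a γ z = 2c√K_a, so z_c = 2c/(γ√K_a) = 2×15.7/(16.5×0.5997) = 3.173 m.

3.17 m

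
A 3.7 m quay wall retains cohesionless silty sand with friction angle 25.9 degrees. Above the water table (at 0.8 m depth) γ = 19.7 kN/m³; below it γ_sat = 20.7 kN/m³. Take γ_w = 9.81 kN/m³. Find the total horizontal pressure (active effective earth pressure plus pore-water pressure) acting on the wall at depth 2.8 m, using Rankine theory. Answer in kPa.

K_a = (1 − sin φ)/(1 + sin φ) = 0.3920.
γ' = 20.7 − 9.81 = 10.89 kN/m³.
Effective vertical stress at 2.8 m: σ'_v = 19.7×0.8 + 10.89×2.00 = 37.54 kPa.
σ'_h = K_a σ'_v = 0.3920 × 37.54 = 14.71 kPa; u = γ_w × 2.00 = 19.62 kPa.
Total σ_h = 14.71 + 19.62 = 34.33 kPa.

34.3 kPa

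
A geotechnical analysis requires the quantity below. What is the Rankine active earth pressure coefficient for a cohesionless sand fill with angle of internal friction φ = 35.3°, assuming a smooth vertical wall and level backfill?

0.268

K_a = tan²(45° − φ/2) = tan²(27.35°) = 0.2675.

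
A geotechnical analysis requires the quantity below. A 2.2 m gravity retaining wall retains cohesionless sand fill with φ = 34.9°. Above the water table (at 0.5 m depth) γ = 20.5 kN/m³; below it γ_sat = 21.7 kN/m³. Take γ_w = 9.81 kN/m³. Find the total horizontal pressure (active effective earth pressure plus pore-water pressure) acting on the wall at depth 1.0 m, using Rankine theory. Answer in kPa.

K_a = (1 − sin φ)/(1 + sin φ) = 0.2721.
γ' = 21.7 − 9.81 = 11.89 kN/m³.
Effective vertical stress at 1.0 m: σ'_v = 20.5×0.5 + 11.89×0.500 = 16.20 kPa.
σ'_h = K_a σ'_v = 0.2721 × 16.20 = 4.407 kPa; u = γ_w × 0.500 = 4.905 kPa.
Total σ_h = 4.407 + 4.905 = 9.312 kPa.

9.31 kPa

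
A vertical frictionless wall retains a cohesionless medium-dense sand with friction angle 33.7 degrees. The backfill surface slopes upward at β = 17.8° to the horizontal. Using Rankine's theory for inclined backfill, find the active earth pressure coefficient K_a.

0.329

K_a = cos β · (cos β − √(cos²β − cos²φ)) / (cos β + √(cos²β − cos²φ)).
cos β = 0.9521, cos φ = 0.8320, √(cos²β − cos²φ) = 0.4630.
K_a = 0.9521 × (0.9521 − 0.4630)/(0.9521 + 0.4630) = 0.3291.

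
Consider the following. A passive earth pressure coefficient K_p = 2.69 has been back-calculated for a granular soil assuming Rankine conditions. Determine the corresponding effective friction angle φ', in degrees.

27.3°

K_p = (1+sin φ)/(1−sin φ) ⇒ sin φ = (K_p − 1)/(K_p + 1) = 0.4580.
φ = arcsin(0.4580) = 27.26°.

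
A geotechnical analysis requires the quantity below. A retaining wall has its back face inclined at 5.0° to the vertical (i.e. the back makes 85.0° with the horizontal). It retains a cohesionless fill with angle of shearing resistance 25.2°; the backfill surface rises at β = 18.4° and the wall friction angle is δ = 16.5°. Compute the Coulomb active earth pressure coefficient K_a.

0.569

K_a = sin²(α+φ) / [sin²α · sin(α−δ) · (1 + √{sin(φ+δ)sin(φ−β) / (sin(α−δ)sin(α+β))})²].
With α = 85.0°, φ = 25.2°, δ = 16.5°, β = 18.4°: K_a = 0.5688.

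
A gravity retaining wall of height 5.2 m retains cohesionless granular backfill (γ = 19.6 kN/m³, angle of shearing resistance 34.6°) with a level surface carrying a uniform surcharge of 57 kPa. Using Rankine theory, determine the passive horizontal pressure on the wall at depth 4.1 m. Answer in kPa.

K_p = (1 + sin φ)/(1 − sin φ) = 3.628.
σ_v = γz + q = 19.6 × 4.1 + 57 = 137.4 kPa.
σ_h = K_p σ_v = 3.628 × 137.4 = 498.3 kPa.

498 kPa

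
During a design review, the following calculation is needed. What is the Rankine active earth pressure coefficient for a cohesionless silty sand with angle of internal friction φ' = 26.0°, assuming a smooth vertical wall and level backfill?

K_a = (1 − sin φ)/(1 + sin φ) = (1 − sin 26.0°)/(1 + sin 26.0°) = 0.3905.

0.390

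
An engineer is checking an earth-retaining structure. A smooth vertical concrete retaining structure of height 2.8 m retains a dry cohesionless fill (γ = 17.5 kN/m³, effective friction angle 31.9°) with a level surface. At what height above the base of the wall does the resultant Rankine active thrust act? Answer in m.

K_a = 0.3085.
The pressure distribution is triangular, so the resultant acts at H/3 above the base = 2.8/3 = 0.9333 m.

0.933 m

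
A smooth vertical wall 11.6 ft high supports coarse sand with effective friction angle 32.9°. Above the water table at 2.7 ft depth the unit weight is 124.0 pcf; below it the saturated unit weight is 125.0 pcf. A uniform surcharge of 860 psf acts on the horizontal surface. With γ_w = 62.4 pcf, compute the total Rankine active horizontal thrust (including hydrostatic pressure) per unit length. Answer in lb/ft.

K_a = tan²(45° − φ/2) = 0.2960.
γ' = 125.0 − 62.4 = 62.60 pcf. h₂ = H − d_w = 8.9 ft.
σ'_h: at surface K_a·q = 254.6; at WT K_a(q+γd_w) = 353.7; at base K_a(q+γd_w+γ'h₂) = 518.6 psf.
P₁ = ½(254.6+353.7)×2.7 = 821.2; P₂ = ½(353.7+518.6)×8.9 = 3882; P_w = ½γ_w h₂² = 2471.
Total = 821.2+3882+2471 = 7174 lb/ft.

7170 lb/ft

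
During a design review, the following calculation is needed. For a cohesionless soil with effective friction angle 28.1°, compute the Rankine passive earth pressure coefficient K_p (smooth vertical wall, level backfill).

K_p = (1 + sin φ)/(1 − sin φ) = tan²(45° + 28.1°/2) = 2.781.

2.78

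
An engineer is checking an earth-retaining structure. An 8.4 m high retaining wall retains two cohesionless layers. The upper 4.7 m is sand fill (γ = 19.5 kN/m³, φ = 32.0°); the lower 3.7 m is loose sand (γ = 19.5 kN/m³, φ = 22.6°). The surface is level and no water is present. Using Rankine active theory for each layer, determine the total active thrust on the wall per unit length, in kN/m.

K_a1 = tan²(45°−32.0°/2) = 0.3073; K_a2 = tan²(45°−22.6°/2) = 0.4448.
Layer 1: σ at base = K_a1 γ₁ h₁ = 28.16 kPa; P₁ = ½×28.16×4.7 = 66.18.
Layer 2: σ_v at top = γ₁h₁ = 91.65; σ_h top = K_a2×91.65 = 40.76; σ_h base = K_a2×(91.65+19.5×3.7) = 72.85.
P₂ = ½(40.76+72.85)×3.7 = 210.2. Total P_a = 66.18+210.2 = 276.4 kN/m.

276 kN/m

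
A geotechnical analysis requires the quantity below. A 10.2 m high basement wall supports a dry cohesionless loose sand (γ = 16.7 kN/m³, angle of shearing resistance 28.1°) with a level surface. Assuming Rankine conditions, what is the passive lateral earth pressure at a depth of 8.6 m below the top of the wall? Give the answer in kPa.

K_p = (1 + sin φ)/(1 − sin φ) = 2.781.
σ_h = K_p γ z = 2.781 × 16.7 × 8.6 = 399.4 kPa.

399 kPa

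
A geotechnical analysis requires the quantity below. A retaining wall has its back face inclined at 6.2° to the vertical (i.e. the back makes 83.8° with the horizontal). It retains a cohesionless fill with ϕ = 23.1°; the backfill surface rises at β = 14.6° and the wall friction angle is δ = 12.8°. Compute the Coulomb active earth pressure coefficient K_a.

0.576

K_a = sin²(α+φ) / [sin²α · sin(α−δ) · (1 + √{sin(φ+δ)sin(φ−β) / (sin(α−δ)sin(α+β))})²].
With α = 83.8°, φ = 23.1°, δ = 12.8°, β = 14.6°: K_a = 0.5758.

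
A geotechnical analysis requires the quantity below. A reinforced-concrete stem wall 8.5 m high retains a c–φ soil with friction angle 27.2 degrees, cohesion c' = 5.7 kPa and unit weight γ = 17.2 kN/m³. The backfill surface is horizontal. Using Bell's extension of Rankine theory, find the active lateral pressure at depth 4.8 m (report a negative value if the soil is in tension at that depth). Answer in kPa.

23.8 kPa

K_a = (1 − sin φ)/(1 + sin φ) = 0.3726.
σ_a = K_a γ z − 2c√K_a = 0.3726×17.2×4.8 − 2×5.7×0.6104 = 23.80 kPa.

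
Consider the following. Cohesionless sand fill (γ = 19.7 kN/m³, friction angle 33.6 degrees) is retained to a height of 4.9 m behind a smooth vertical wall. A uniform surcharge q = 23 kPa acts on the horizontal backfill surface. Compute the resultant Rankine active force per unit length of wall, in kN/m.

K_a = tan²(45° − φ/2) = 0.2875.
Soil triangle: ½ K_a γ H² = 0.5×0.2875×19.7×4.9² = 67.99 kN/m.
Surcharge rectangle: K_a q H = 0.2875×23×4.9 = 32.40 kN/m.
Total = 67.99 + 32.40 = 100.4 kN/m.

100 kN/m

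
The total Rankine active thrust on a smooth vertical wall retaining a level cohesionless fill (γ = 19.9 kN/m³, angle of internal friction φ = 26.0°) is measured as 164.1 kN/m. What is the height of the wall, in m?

6.50 m

K_a = 0.3905. P_a = ½ K_a γ H² ⇒ H = √(2P_a/(K_a γ)).
H = √(2×164.1/(0.3905×19.9)) = 6.499 m.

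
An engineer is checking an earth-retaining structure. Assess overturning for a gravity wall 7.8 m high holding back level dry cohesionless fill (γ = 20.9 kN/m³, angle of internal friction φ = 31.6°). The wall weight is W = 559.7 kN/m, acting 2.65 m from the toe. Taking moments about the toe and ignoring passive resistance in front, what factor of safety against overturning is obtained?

2.87

K_a = tan²(45° − 31.6°/2) = 0.3123.
P_a = ½K_aγH² = 0.5×0.3123×20.9×7.8² = 198.6 kN/m, acting at H/3 = 2.600 m above the base.
Overturning moment M_o = P_a × H/3 = 198.6 × 2.600 = 516.3.
Resisting moment M_r = W × 2.65 = 559.7 × 2.65 = 1483.
FS_overturning = M_r/M_o = 1483/516.3 = 2.873.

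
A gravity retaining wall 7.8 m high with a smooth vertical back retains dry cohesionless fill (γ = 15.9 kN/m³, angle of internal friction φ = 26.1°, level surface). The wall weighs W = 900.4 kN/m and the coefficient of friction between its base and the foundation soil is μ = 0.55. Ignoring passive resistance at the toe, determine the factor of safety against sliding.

2.63

K_a = tan²(45° − 26.1°/2) = 0.3889.
P_a = ½K_aγH² = 0.5×0.3889×15.9×7.8² = 188.1 kN/m, acting at H/3 = 2.600 m above the base.
FS_sliding = μW / P_a = 0.55×900.4 / 188.1 = 2.632.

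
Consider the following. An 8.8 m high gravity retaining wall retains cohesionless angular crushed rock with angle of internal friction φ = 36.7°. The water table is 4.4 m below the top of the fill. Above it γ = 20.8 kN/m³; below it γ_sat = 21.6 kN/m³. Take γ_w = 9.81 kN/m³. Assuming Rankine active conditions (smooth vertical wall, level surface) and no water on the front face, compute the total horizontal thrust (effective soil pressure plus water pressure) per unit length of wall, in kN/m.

276 kN/m

K_a = tan²(45° − φ/2) = 0.2519.
γ' = 21.6 − 9.81 = 11.79 kN/m³. Depth below WT = 4.4 m.
σ'_h at WT = K_a γ d_w = 23.05 kPa; at base = 23.05 + K_a γ' × 4.4 = 36.12 kPa.
P₁ (0–4.4 m) = ½×23.05×4.4 = 50.71. P₂ (4.4–8.8 m) = ½(23.05+36.12)×4.4 = 130.2.
P_w = ½ γ_w h₂² = 0.5×9.81×4.4² = 94.96. Total = 50.71+130.2+94.96 = 275.8 kN/m.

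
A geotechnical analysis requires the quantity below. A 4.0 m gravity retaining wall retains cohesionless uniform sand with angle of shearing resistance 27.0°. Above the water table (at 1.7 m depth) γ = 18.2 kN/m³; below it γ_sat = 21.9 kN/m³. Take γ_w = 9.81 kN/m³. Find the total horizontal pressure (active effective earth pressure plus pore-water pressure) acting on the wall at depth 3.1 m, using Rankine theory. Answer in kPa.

31.7 kPa

K_a = (1 − sin φ)/(1 + sin φ) = 0.3755.
γ' = 21.9 − 9.81 = 12.09 kN/m³.
Effective vertical stress at 3.1 m: σ'_v = 18.2×1.7 + 12.09×1.40 = 47.87 kPa.
σ'_h = K_a σ'_v = 0.3755 × 47.87 = 17.97 kPa; u = γ_w × 1.40 = 13.73 kPa.
Total σ_h = 17.97 + 13.73 = 31.71 kPa.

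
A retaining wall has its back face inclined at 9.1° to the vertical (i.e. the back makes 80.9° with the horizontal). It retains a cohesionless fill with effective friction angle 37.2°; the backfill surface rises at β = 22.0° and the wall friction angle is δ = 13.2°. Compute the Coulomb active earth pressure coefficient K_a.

0.397

K_a = sin²(α+φ) / [sin²α · sin(α−δ) · (1 + √{sin(φ+δ)sin(φ−β) / (sin(α−δ)sin(α+β))})²].
With α = 80.9°, φ = 37.2°, δ = 13.2°, β = 22.0°: K_a = 0.3974.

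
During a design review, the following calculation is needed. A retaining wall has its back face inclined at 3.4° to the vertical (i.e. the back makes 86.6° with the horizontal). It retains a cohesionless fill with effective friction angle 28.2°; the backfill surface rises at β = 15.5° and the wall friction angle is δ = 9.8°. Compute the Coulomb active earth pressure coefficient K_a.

K_a = sin²(α+φ) / [sin²α · sin(α−δ) · (1 + √{sin(φ+δ)sin(φ−β) / (sin(α−δ)sin(α+β))})²].
With α = 86.6°, φ = 28.2°, δ = 9.8°, β = 15.5°: K_a = 0.4479.

0.448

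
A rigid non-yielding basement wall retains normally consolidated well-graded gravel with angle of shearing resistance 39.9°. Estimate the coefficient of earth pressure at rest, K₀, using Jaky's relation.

K₀ = 1 − sin φ' = 1 − sin 39.9° = 0.3586.

0.359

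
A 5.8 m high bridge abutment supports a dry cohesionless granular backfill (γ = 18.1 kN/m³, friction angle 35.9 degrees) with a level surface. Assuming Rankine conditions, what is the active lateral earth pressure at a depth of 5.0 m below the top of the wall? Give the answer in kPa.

K_a = (1 − sin φ)/(1 + sin φ) = 0.2607.
σ_h = K_a γ z = 0.2607 × 18.1 × 5.0 = 23.60 kPa.

23.6 kPa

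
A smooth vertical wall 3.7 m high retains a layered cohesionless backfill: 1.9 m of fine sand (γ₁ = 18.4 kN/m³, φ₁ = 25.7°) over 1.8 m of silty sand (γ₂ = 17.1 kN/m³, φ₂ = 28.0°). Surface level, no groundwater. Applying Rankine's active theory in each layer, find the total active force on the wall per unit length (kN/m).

K_a1 = tan²(45°−25.7°/2) = 0.3950; K_a2 = tan²(45°−28.0°/2) = 0.3610.
Layer 1: σ at base = K_a1 γ₁ h₁ = 13.81 kPa; P₁ = ½×13.81×1.9 = 13.12.
Layer 2: σ_v at top = γ₁h₁ = 34.96; σ_h top = K_a2×34.96 = 12.62; σ_h base = K_a2×(34.96+17.1×1.8) = 23.73.
P₂ = ½(12.62+23.73)×1.8 = 32.72. Total P_a = 13.12+32.72 = 45.84 kN/m.

45.8 kN/m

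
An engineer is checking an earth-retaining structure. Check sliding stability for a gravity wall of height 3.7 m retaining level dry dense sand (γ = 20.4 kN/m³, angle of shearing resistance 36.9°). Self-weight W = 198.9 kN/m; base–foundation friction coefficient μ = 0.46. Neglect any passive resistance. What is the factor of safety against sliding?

2.62

K_a = tan²(45° − 36.9°/2) = 0.2497.
P_a = ½K_aγH² = 0.5×0.2497×20.4×3.7² = 34.86 kN/m, acting at H/3 = 1.233 m above the base.
FS_sliding = μW / P_a = 0.46×198.9 / 34.86 = 2.624.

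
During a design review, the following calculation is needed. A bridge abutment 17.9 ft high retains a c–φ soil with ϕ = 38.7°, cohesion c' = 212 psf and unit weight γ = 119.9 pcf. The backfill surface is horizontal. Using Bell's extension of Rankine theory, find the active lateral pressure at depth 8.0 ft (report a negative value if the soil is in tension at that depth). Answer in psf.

K_a = (1 − sin φ)/(1 + sin φ) = 0.2306.
σ_a = K_a γ z − 2c√K_a = 0.2306×119.9×8.0 − 2×212×0.4802 = 17.58 psf.

17.6 psf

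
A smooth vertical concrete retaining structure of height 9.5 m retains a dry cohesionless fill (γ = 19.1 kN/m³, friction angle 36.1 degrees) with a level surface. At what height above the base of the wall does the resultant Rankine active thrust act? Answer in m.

K_a = 0.2585.
The pressure distribution is triangular, so the resultant acts at H/3 above the base = 9.5/3 = 3.167 m.

3.17 m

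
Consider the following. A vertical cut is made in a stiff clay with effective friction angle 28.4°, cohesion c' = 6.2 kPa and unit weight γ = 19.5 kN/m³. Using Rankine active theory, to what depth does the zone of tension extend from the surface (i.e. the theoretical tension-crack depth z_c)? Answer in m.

1.07 m

K_a = tan²(45° − 28.4°/2) = 0.3554; √K_a = 0.5961.
The active pressure is zero where K_a γ z = 2c√K_a, so z_c = 2c/(γ√K_a) = 2×6.2/(19.5×0.5961) = 1.067 m.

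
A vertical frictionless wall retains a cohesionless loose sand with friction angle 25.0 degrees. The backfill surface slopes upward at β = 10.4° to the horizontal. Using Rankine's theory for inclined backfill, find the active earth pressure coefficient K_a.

K_a = cos β · (cos β − √(cos²β − cos²φ)) / (cos β + √(cos²β − cos²φ)).
cos β = 0.9836, cos φ = 0.9063, √(cos²β − cos²φ) = 0.3821.
K_a = 0.9836 × (0.9836 − 0.3821)/(0.9836 + 0.3821) = 0.4332.

0.433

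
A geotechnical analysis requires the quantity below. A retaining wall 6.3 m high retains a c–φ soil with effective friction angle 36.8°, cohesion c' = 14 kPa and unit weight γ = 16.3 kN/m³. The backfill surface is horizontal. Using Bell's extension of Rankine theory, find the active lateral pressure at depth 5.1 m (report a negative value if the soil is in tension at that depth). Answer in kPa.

K_a = (1 − sin φ)/(1 + sin φ) = 0.2508.
σ_a = K_a γ z − 2c√K_a = 0.2508×16.3×5.1 − 2×14×0.5008 = 6.825 kPa.

6.82 kPa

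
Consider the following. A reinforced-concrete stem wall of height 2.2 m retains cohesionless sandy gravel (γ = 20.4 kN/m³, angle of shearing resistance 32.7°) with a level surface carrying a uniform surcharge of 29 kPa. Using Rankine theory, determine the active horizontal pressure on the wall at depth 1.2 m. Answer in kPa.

16.0 kPa

K_a = (1 − sin φ)/(1 + sin φ) = 0.2985.
σ_v = γz + q = 20.4 × 1.2 + 29 = 53.48 kPa.
σ_h = K_a σ_v = 0.2985 × 53.48 = 15.96 kPa.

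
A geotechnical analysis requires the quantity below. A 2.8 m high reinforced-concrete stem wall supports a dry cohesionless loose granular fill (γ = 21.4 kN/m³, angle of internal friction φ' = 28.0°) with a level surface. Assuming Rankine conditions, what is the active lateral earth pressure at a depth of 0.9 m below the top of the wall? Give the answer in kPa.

6.95 kPa

K_a = (1 − sin φ)/(1 + sin φ) = 0.3610.
σ_h = K_a γ z = 0.3610 × 21.4 × 0.9 = 6.954 kPa.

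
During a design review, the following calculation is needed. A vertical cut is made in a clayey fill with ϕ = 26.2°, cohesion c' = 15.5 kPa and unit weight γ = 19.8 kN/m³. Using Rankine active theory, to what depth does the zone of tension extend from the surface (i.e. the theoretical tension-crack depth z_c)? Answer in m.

K_a = tan²(45° − 26.2°/2) = 0.3874; √K_a = 0.6224.
The active pressure is zero where K_a γ z = 2c√K_a, so z_c = 2c/(γ√K_a) = 2×15.5/(19.8×0.6224) = 2.515 m.

2.52 m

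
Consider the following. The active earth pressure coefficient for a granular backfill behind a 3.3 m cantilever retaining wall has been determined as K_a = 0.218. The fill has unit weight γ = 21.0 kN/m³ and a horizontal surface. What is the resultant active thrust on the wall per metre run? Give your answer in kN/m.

P = ½ K_a γ H² = 0.5 × 0.218 × 21.0 × 3.3² = 24.93 kN/m.

24.9 kN/m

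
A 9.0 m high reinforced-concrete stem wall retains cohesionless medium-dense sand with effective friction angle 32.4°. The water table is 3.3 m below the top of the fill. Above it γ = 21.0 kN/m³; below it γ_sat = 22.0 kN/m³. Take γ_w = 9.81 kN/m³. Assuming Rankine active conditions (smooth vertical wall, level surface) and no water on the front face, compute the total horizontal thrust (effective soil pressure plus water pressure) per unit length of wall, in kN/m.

K_a = tan²(45° − φ/2) = 0.3022.
γ' = 22.0 − 9.81 = 12.19 kN/m³. Depth below WT = 5.7 m.
σ'_h at WT = K_a γ d_w = 20.94 kPa; at base = 20.94 + K_a γ' × 5.7 = 41.94 kPa.
P₁ (0–3.3 m) = ½×20.94×3.3 = 34.56. P₂ (3.3–9.0 m) = ½(20.94+41.94)×5.7 = 179.2.
P_w = ½ γ_w h₂² = 0.5×9.81×5.7² = 159.4. Total = 34.56+179.2+159.4 = 373.2 kN/m.

373 kN/m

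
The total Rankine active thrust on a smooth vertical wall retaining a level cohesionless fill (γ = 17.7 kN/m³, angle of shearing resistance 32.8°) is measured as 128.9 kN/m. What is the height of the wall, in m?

7.00 m

K_a = 0.2973. P_a = ½ K_a γ H² ⇒ H = √(2P_a/(K_a γ)).
H = √(2×128.9/(0.2973×17.7)) = 7.000 m.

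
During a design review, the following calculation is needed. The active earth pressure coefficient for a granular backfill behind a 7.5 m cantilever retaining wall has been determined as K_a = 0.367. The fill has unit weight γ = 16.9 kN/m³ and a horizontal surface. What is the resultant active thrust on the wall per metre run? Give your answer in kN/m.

174 kN/m

P = ½ K_a γ H² = 0.5 × 0.367 × 16.9 × 7.5² = 174.4 kN/m.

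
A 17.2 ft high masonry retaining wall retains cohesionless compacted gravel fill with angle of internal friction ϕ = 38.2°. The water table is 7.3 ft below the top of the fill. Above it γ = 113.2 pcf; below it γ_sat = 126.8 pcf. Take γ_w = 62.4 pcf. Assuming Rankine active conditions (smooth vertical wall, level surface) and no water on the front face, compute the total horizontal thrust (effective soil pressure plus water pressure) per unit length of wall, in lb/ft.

K_a = tan²(45° − φ/2) = 0.2358.
γ' = 126.8 − 62.4 = 64.40 pcf. Depth below WT = 9.9 ft.
σ'_h at WT = K_a γ d_w = 194.8 psf; at base = 194.8 + K_a γ' × 9.9 = 345.2 psf.
P₁ (0–7.3 ft) = ½×194.8×7.3 = 711.2. P₂ (7.3–17.2 ft) = ½(194.8+345.2)×9.9 = 2673.
P_w = ½ γ_w h₂² = 0.5×62.4×9.9² = 3058. Total = 711.2+2673+3058 = 6442 lb/ft.

6440 lb/ft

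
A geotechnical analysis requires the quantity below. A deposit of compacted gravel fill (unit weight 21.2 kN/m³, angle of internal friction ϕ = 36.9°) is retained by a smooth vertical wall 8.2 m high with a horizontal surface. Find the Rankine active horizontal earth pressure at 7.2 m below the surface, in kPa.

38.1 kPa

K_a = (1 − sin φ)/(1 + sin φ) = 0.2497.
σ_h = K_a γ z = 0.2497 × 21.2 × 7.2 = 38.11 kPa.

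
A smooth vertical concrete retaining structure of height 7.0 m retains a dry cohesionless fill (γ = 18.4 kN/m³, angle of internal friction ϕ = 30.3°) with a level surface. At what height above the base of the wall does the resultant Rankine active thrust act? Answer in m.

K_a = 0.3293.
The pressure distribution is triangular, so the resultant acts at H/3 above the base = 7.0/3 = 2.333 m.

2.33 m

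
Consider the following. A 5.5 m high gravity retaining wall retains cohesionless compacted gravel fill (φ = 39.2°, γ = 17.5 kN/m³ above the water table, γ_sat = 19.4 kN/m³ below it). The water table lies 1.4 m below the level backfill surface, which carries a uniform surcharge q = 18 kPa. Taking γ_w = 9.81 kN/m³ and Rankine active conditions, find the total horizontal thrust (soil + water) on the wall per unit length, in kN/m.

K_a = tan²(45° − φ/2) = 0.2255.
γ' = 19.4 − 9.81 = 9.590 kN/m³. h₂ = H − d_w = 4.1 m.
σ'_h: at surface K_a·q = 4.058; at WT K_a(q+γd_w) = 9.582; at base K_a(q+γd_w+γ'h₂) = 18.45 kPa.
P₁ = ½(4.058+9.582)×1.4 = 9.549; P₂ = ½(9.582+18.45)×4.1 = 57.46; P_w = ½γ_w h₂² = 82.45.
Total = 9.549+57.46+82.45 = 149.5 kN/m.

149 kN/m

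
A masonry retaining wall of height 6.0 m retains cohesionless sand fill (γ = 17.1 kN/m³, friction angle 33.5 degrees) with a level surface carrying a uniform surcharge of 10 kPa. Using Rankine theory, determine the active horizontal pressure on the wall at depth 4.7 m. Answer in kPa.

K_a = (1 − sin φ)/(1 + sin φ) = 0.2887.
σ_v = γz + q = 17.1 × 4.7 + 10 = 90.37 kPa.
σ_h = K_a σ_v = 0.2887 × 90.37 = 26.09 kPa.

26.1 kPa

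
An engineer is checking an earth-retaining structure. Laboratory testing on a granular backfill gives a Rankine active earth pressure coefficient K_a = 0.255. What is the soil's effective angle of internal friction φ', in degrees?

K_a = tan²(45° − φ/2) ⇒ 45° − φ/2 = arctan(√0.255) = 26.79°.
φ = 2(45° − 26.79°) = 36.41°.

36.4°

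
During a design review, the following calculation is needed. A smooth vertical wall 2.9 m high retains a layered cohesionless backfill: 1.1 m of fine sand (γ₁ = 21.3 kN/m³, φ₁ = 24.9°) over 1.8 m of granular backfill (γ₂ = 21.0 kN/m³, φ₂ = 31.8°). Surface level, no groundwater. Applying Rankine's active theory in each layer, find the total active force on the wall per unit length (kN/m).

28.9 kN/m

K_a1 = tan²(45°−24.9°/2) = 0.4074; K_a2 = tan²(45°−31.8°/2) = 0.3098.
Layer 1: σ at base = K_a1 γ₁ h₁ = 9.546 kPa; P₁ = ½×9.546×1.1 = 5.250.
Layer 2: σ_v at top = γ₁h₁ = 23.43; σ_h top = K_a2×23.43 = 7.259; σ_h base = K_a2×(23.43+21.0×1.8) = 18.97.
P₂ = ½(7.259+18.97)×1.8 = 23.60. Total P_a = 5.250+23.60 = 28.85 kN/m.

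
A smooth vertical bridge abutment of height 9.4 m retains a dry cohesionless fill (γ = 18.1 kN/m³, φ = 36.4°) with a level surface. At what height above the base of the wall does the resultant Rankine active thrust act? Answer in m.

3.13 m

K_a = 0.2552.
The pressure distribution is triangular, so the resultant acts at H/3 above the base = 9.4/3 = 3.133 m.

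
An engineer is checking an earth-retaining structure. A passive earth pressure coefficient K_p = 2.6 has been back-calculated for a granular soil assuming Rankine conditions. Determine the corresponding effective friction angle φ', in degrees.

K_p = (1+sin φ)/(1−sin φ) ⇒ sin φ = (K_p − 1)/(K_p + 1) = 0.4444.
φ = arcsin(0.4444) = 26.39°.

26.4°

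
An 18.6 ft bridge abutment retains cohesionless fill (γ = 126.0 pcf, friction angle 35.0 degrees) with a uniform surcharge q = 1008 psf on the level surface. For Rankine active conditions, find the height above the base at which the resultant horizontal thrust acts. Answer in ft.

K_a = 0.2710.
Triangular part P₁ = ½K_aγH² = 5906 at H/3 = 6.200 ft; rectangular part P₂ = K_a q H = 5081 at H/2 = 9.300 ft.
ȳ = (P₁·6.200 + P₂·9.300)/(P₁+P₂) = 7.634 ft.

7.63 ft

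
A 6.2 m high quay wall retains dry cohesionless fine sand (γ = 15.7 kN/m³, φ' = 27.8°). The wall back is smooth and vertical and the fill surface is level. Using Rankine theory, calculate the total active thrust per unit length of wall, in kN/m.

K_a = tan²(45° − φ/2) = 0.3639.
P_a = ½ K_a γ H² = 0.5 × 0.3639 × 15.7 × 6.2² = 109.8 kN/m.

110 kN/m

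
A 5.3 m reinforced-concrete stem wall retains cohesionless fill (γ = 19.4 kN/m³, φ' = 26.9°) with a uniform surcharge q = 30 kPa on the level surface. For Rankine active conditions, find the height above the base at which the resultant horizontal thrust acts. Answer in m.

2.09 m

K_a = 0.3770.
Triangular part P₁ = ½K_aγH² = 102.7 at H/3 = 1.767 m; rectangular part P₂ = K_a q H = 59.94 at H/2 = 2.650 m.
ȳ = (P₁·1.767 + P₂·2.650)/(P₁+P₂) = 2.092 m.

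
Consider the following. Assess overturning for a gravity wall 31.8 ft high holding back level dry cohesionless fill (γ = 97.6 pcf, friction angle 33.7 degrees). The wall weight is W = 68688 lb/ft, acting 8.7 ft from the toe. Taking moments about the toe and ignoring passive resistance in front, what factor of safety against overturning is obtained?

K_a = tan²(45° − 33.7°/2) = 0.2863.
P_a = ½K_aγH² = 0.5×0.2863×97.6×31.8² = 14130 lb/ft, acting at H/3 = 10.60 ft above the base.
Overturning moment M_o = P_a × H/3 = 14130 × 10.60 = 149800.
Resisting moment M_r = W × 8.7 = 68688 × 8.7 = 597600.
FS_overturning = M_r/M_o = 597600/149800 = 3.990.

3.99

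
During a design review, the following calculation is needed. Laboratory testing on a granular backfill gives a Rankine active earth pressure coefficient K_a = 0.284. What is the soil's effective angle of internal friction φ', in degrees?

33.9°

K_a = tan²(45° − φ/2) ⇒ 45° − φ/2 = arctan(√0.284) = 28.05°.
φ = 2(45° − 28.05°) = 33.89°.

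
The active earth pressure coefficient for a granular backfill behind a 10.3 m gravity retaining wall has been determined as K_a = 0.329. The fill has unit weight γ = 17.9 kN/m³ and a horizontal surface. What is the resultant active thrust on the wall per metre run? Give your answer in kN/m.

312 kN/m

P = ½ K_a γ H² = 0.5 × 0.329 × 17.9 × 10.3² = 312.4 kN/m.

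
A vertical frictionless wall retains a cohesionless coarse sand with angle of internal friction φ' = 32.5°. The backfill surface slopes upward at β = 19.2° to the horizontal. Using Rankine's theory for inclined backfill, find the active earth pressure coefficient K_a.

0.358

K_a = cos β · (cos β − √(cos²β − cos²φ)) / (cos β + √(cos²β − cos²φ)).
cos β = 0.9444, cos φ = 0.8434, √(cos²β − cos²φ) = 0.4249.
K_a = 0.9444 × (0.9444 − 0.4249)/(0.9444 + 0.4249) = 0.3583.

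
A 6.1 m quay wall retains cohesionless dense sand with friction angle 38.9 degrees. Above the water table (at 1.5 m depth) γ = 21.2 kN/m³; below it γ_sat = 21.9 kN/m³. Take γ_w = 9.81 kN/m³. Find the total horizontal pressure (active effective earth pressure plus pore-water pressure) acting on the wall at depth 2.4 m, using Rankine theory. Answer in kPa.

18.6 kPa

K_a = (1 − sin φ)/(1 + sin φ) = 0.2285.
γ' = 21.9 − 9.81 = 12.09 kN/m³.
Effective vertical stress at 2.4 m: σ'_v = 21.2×1.5 + 12.09×0.900 = 42.68 kPa.
σ'_h = K_a σ'_v = 0.2285 × 42.68 = 9.754 kPa; u = γ_w × 0.900 = 8.829 kPa.
Total σ_h = 9.754 + 8.829 = 18.58 kPa.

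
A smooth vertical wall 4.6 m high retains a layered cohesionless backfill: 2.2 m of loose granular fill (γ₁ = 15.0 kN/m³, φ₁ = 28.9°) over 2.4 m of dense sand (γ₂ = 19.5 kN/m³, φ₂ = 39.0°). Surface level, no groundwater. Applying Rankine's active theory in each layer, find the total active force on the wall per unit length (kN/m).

K_a1 = tan²(45°−28.9°/2) = 0.3484; K_a2 = tan²(45°−39.0°/2) = 0.2275.
Layer 1: σ at base = K_a1 γ₁ h₁ = 11.50 kPa; P₁ = ½×11.50×2.2 = 12.65.
Layer 2: σ_v at top = γ₁h₁ = 33.00; σ_h top = K_a2×33.00 = 7.508; σ_h base = K_a2×(33.00+19.5×2.4) = 18.15.
P₂ = ½(7.508+18.15)×2.4 = 30.80. Total P_a = 12.65+30.80 = 43.44 kN/m.

43.4 kN/m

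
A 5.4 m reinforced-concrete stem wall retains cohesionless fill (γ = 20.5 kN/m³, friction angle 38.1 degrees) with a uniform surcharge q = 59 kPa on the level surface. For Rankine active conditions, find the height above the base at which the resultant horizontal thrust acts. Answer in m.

2.26 m

K_a = 0.2368.
Triangular part P₁ = ½K_aγH² = 70.79 at H/3 = 1.800 m; rectangular part P₂ = K_a q H = 75.45 at H/2 = 2.700 m.
ȳ = (P₁·1.800 + P₂·2.700)/(P₁+P₂) = 2.264 m.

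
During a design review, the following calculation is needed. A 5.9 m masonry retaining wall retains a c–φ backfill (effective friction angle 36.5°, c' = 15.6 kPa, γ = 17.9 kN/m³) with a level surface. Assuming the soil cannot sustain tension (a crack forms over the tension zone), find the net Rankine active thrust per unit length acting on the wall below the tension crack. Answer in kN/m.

K_a = 0.2541; √K_a = 0.5040.
Tension-crack depth z_c = 2c/(γ√K_a) = 2×15.6/(17.9×0.5040) = 3.458 m.
σ_a at base = K_a γ H − 2c√K_a = 0.2541×17.9×5.9 − 2×15.6×0.5040 = 11.10 kPa.
P_a = ½ × 11.10 × (H − z_c) = 0.5×11.10×2.442 = 13.56 kN/m.

13.6 kN/m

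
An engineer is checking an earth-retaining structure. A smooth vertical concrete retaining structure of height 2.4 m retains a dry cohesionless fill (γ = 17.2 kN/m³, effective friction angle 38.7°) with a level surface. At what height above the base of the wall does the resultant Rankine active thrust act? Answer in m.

0.800 m

K_a = 0.2306.
The pressure distribution is triangular, so the resultant acts at H/3 above the base = 2.4/3 = 0.8000 m.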